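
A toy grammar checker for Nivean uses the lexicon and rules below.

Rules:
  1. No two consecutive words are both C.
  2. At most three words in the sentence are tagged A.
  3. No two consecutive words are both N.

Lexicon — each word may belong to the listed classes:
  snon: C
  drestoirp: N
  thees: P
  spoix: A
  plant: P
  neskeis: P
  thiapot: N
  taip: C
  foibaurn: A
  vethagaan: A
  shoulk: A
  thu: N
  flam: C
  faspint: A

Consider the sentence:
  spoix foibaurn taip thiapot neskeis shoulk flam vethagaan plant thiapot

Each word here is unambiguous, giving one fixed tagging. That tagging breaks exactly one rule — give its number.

Fixed tagging: A A C N P A C A P N.
Applying the rules: R1 ✓, R2 ✗, R3 ✓.
Only rule 2 fails.

2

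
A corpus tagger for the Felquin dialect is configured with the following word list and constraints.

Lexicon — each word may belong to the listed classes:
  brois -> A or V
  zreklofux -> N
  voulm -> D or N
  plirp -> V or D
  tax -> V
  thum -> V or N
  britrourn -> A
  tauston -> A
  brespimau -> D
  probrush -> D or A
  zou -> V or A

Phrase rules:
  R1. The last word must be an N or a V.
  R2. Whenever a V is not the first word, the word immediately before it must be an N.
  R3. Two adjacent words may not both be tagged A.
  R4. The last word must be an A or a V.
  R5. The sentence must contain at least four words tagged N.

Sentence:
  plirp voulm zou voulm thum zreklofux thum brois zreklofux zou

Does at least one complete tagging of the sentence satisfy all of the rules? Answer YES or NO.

YES

Candidates per position — 1:plirp {V,D}; 2:voulm {D,N}; 3:zou {V,A}; 4:voulm {D,N}; 5:thum {V,N}; 6:zreklofux {N}; 7:thum {V,N}; 8:brois {A,V}; 9:zreklofux {N}; 10:zou {V,A}.
One satisfying assignment: D D A N V N N V N V.
Checking: rule 1 ok; rule 2 ok; rule 3 ok; rule 4 ok; rule 5 ok.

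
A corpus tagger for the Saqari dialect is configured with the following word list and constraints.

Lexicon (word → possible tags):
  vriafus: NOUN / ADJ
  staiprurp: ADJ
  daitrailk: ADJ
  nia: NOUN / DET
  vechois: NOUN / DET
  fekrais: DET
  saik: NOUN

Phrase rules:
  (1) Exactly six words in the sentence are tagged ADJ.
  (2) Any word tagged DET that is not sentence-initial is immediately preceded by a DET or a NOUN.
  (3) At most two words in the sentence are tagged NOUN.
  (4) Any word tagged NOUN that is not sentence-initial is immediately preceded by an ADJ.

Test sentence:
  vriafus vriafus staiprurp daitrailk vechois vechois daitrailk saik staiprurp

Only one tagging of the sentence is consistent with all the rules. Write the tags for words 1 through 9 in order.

Candidates per position — 1:vriafus {NOUN,ADJ}; 2:vriafus {NOUN,ADJ}; 3:staiprurp {ADJ}; 4:daitrailk {ADJ}; 5:vechois {NOUN,DET}; 6:vechois {NOUN,DET}; 7:daitrailk {ADJ}; 8:saik {NOUN}; 9:staiprurp {ADJ}.
At position 1, choosing NOUN makes rule 1 impossible to satisfy; hence ADJ.
At position 2, choosing NOUN makes rule 1 impossible to satisfy; hence ADJ.
At position 5, choosing DET makes rule 2 impossible to satisfy; hence NOUN.
At position 6, choosing NOUN makes rule 3 impossible to satisfy; hence DET.
So the tagging must be: ADJ ADJ ADJ ADJ NOUN DET ADJ NOUN ADJ.
Checking: rule 1 holds; rule 2 holds; rule 3 holds; rule 4 holds.

ADJ ADJ ADJ ADJ NOUN DET ADJ NOUN ADJ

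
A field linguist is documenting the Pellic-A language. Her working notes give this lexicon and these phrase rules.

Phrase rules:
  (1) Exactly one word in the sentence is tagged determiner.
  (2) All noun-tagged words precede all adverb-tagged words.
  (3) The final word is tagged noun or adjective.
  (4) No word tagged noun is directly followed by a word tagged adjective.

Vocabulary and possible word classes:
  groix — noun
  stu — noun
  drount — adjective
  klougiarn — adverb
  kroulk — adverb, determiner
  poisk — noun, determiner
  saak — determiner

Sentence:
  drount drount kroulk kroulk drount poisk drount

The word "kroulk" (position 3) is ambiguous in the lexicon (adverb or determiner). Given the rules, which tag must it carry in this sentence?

adverb

Candidates per position — 1:drount {adjective}; 2:drount {adjective}; 3:kroulk {adverb,determiner}; 4:kroulk {adverb,determiner}; 5:drount {adjective}; 6:poisk {noun,determiner}; 7:drount {adjective}.
Position 6: tagging it noun would leave rule 4 unsatisfiable, so it must be determiner.
Position 3: tagging it determiner would leave rule 1 unsatisfiable, so it must be adverb.
Position 4: tagging it determiner would leave rule 1 unsatisfiable, so it must be adverb.
The unique satisfying tagging is: adjective adjective adverb adverb adjective determiner adjective.
Check: rule 1 ✓; rule 2 ✓; rule 3 ✓; rule 4 ✓.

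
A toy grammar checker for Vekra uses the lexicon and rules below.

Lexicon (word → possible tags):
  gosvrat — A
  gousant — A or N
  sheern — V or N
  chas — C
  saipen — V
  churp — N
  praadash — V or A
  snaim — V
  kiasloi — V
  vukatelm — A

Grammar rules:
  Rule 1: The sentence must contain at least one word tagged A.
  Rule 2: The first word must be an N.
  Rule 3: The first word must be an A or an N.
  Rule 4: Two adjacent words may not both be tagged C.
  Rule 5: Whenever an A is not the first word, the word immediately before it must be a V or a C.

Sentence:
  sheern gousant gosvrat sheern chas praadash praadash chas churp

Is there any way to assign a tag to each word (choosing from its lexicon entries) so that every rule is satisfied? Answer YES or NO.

Candidates per position — 1:sheern {V,N}; 2:gousant {A,N}; 3:gosvrat {A}; 4:sheern {V,N}; 5:chas {C}; 6:praadash {V,A}; 7:praadash {V,A}; 8:chas {C}; 9:churp {N}.
Rule 5 cannot be satisfied by any choice of tags from the lexicon.
So there is no consistent tagging.

NO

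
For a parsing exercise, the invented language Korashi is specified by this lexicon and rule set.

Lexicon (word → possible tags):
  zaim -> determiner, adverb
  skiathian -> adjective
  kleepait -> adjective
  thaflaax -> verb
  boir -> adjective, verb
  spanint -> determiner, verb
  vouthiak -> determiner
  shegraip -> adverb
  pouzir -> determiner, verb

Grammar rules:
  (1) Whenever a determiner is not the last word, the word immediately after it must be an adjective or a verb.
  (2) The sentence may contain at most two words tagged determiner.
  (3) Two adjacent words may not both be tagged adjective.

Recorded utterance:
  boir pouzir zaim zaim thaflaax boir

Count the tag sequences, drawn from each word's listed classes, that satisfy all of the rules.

Candidates per position — 1:boir {adjective,verb}; 2:pouzir {determiner,verb}; 3:zaim {determiner,adverb}; 4:zaim {determiner,adverb}; 5:thaflaax {verb}; 6:boir {adjective,verb}.
There are 32 candidate sequences in total.
Checking each against the rules leaves 8 sequences.
Count = 8.

8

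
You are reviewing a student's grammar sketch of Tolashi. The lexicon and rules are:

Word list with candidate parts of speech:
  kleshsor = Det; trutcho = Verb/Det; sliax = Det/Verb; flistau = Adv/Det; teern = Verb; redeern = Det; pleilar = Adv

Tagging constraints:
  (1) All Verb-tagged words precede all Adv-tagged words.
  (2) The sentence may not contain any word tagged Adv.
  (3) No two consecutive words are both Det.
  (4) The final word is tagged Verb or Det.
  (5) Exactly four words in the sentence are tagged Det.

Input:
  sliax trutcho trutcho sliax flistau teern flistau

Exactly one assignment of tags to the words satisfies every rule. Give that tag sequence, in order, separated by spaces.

Candidates per position — 1:sliax {Det,Verb}; 2:trutcho {Verb,Det}; 3:trutcho {Verb,Det}; 4:sliax {Det,Verb}; 5:flistau {Adv,Det}; 6:teern {Verb}; 7:flistau {Adv,Det}.
Word 5 cannot be Adv — rule 1 would then fail for every completion. It is Det.
Word 7 cannot be Adv — rule 2 would then fail for every completion. It is Det.
Word 4 cannot be Det — rule 3 would then fail for every completion. It is Verb.
The remaining ambiguous positions (1, 2, 3) are resolved jointly — only one combination satisfies every rule.
That leaves exactly one tagging: Det Verb Det Verb Det Verb Det.
Verifying each rule — rule 1 satisfied; rule 2 satisfied; rule 3 satisfied; rule 4 satisfied; rule 5 satisfied.

Det Verb Det Verb Det Verb Det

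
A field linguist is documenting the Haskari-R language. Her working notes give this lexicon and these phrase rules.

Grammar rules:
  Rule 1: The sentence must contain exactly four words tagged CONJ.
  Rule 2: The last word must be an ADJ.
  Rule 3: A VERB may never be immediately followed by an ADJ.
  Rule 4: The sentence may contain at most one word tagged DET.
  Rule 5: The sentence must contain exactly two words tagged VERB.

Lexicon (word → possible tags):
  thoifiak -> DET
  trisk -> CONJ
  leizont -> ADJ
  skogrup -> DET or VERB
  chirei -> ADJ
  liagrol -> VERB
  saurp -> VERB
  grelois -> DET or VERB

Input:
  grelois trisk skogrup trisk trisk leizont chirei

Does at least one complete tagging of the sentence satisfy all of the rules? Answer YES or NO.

NO

Candidates per position — 1:grelois {DET,VERB}; 2:trisk {CONJ}; 3:skogrup {DET,VERB}; 4:trisk {CONJ}; 5:trisk {CONJ}; 6:leizont {ADJ}; 7:chirei {ADJ}.
Rule 1 cannot be satisfied by any choice of tags from the lexicon.
So there is no consistent tagging.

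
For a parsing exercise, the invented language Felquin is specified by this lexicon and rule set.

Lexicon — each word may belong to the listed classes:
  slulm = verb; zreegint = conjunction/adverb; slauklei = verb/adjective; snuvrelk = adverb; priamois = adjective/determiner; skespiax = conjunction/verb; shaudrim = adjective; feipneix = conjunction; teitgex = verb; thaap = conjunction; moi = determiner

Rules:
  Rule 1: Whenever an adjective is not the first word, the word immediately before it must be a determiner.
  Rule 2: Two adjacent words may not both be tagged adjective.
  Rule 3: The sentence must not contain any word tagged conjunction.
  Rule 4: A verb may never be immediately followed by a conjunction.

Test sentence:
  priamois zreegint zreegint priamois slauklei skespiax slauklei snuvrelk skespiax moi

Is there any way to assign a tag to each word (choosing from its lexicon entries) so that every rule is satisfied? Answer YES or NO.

Candidates per position — 1:priamois {adjective,determiner}; 2:zreegint {conjunction,adverb}; 3:zreegint {conjunction,adverb}; 4:priamois {adjective,determiner}; 5:slauklei {verb,adjective}; 6:skespiax {conjunction,verb}; 7:slauklei {verb,adjective}; 8:snuvrelk {adverb}; 9:skespiax {conjunction,verb}; 10:moi {determiner}.
One satisfying assignment: adjective adverb adverb determiner verb verb verb adverb verb determiner.
Verifying each rule — rule 1 holds; rule 2 holds; rule 3 holds; rule 4 holds.

YES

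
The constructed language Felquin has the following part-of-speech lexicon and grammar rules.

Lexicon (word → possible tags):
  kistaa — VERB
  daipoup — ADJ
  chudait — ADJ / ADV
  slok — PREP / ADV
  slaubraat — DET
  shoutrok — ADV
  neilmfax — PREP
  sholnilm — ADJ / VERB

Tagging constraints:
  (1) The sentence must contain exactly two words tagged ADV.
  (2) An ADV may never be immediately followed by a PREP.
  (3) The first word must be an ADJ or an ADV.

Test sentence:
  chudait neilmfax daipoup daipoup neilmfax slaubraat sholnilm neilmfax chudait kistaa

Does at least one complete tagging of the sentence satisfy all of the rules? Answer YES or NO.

NO

Candidates per position — 1:chudait {ADJ,ADV}; 2:neilmfax {PREP}; 3:daipoup {ADJ}; 4:daipoup {ADJ}; 5:neilmfax {PREP}; 6:slaubraat {DET}; 7:sholnilm {ADJ,VERB}; 8:neilmfax {PREP}; 9:chudait {ADJ,ADV}; 10:kistaa {VERB}.
Every candidate sequence violates at least one rule; no consistent tagging exists.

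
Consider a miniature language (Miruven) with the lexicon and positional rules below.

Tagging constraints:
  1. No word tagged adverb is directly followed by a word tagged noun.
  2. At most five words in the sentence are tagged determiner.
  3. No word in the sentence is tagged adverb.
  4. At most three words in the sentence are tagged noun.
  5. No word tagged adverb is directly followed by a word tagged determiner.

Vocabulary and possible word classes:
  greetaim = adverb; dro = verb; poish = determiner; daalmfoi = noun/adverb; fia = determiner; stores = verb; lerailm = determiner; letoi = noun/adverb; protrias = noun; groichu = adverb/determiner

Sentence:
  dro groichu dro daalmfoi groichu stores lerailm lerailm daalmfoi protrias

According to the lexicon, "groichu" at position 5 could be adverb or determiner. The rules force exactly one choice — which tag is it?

determiner

Candidates per position — 1:dro {verb}; 2:groichu {adverb,determiner}; 3:dro {verb}; 4:daalmfoi {noun,adverb}; 5:groichu {adverb,determiner}; 6:stores {verb}; 7:lerailm {determiner}; 8:lerailm {determiner}; 9:daalmfoi {noun,adverb}; 10:protrias {noun}.
Position 2: tagging it adverb would leave rule 3 unsatisfiable, so it must be determiner.
Position 4: tagging it adverb would leave rule 3 unsatisfiable, so it must be noun.
Position 5: tagging it adverb would leave rule 3 unsatisfiable, so it must be determiner.
Position 9: tagging it adverb would leave rule 1 unsatisfiable, so it must be noun.
So the tagging must be: verb determiner verb noun determiner verb determiner determiner noun noun.
Rule-by-rule: rule 1 ok; rule 2 ok; rule 3 ok; rule 4 ok; rule 5 ok.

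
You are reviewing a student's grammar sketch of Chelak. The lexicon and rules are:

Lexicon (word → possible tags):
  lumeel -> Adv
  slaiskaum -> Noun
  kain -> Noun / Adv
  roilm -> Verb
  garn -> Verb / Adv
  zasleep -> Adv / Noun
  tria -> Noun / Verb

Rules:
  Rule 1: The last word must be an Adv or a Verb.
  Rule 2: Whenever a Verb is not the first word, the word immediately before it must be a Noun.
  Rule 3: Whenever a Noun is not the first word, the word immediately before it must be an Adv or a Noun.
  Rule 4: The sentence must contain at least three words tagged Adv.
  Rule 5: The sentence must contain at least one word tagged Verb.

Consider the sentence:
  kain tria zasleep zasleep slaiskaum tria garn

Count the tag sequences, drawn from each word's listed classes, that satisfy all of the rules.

7

Candidates per position — 1:kain {Noun,Adv}; 2:tria {Noun,Verb}; 3:zasleep {Adv,Noun}; 4:zasleep {Adv,Noun}; 5:slaiskaum {Noun}; 6:tria {Noun,Verb}; 7:garn {Verb,Adv}.
There are 64 candidate sequences in total.
Checking each against the rules leaves 7 sequences.
Count = 7.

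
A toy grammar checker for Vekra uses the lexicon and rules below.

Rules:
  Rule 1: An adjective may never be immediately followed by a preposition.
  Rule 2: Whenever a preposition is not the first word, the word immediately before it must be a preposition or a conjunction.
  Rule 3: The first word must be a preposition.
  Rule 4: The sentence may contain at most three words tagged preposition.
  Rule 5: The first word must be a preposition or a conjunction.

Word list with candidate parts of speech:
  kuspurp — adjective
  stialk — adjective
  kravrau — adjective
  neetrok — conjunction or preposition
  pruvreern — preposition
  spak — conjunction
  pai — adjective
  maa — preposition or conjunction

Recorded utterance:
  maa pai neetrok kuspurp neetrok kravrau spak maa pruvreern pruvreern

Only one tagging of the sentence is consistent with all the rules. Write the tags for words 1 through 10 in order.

Candidates per position — 1:maa {preposition,conjunction}; 2:pai {adjective}; 3:neetrok {conjunction,preposition}; 4:kuspurp {adjective}; 5:neetrok {conjunction,preposition}; 6:kravrau {adjective}; 7:spak {conjunction}; 8:maa {preposition,conjunction}; 9:pruvreern {preposition}; 10:pruvreern {preposition}.
Position 1: conjunction is ruled out by rule 3; that leaves preposition.
Position 3: preposition is ruled out by rule 1; that leaves conjunction.
Position 5: preposition is ruled out by rule 1; that leaves conjunction.
Position 8: preposition is ruled out by rule 4; that leaves conjunction.
The unique satisfying tagging is: preposition adjective conjunction adjective conjunction adjective conjunction conjunction preposition preposition.
Verifying each rule — rule 1 satisfied; rule 2 satisfied; rule 3 satisfied; rule 4 satisfied; rule 5 satisfied.

preposition adjective conjunction adjective conjunction adjective conjunction conjunction preposition preposition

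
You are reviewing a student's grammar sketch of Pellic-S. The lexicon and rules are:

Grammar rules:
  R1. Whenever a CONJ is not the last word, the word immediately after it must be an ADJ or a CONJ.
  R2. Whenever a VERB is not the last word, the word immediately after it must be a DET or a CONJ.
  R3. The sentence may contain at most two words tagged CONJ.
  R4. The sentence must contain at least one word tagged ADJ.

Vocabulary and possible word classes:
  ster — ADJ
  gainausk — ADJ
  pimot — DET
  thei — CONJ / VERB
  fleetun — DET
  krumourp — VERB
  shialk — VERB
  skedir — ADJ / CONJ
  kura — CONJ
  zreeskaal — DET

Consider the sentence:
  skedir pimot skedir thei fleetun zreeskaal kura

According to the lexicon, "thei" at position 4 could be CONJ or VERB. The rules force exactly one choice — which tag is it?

Candidates per position — 1:skedir {ADJ,CONJ}; 2:pimot {DET}; 3:skedir {ADJ,CONJ}; 4:thei {CONJ,VERB}; 5:fleetun {DET}; 6:zreeskaal {DET}; 7:kura {CONJ}.
At position 1, choosing CONJ makes rule 1 impossible to satisfy; hence ADJ.
At position 3, choosing CONJ makes rule 1 impossible to satisfy; hence ADJ.
At position 4, choosing CONJ makes rule 1 impossible to satisfy; hence VERB.
The only consistent sequence is: ADJ DET ADJ VERB DET DET CONJ.
Checking: rule 1 ✓; rule 2 ✓; rule 3 ✓; rule 4 ✓.

VERB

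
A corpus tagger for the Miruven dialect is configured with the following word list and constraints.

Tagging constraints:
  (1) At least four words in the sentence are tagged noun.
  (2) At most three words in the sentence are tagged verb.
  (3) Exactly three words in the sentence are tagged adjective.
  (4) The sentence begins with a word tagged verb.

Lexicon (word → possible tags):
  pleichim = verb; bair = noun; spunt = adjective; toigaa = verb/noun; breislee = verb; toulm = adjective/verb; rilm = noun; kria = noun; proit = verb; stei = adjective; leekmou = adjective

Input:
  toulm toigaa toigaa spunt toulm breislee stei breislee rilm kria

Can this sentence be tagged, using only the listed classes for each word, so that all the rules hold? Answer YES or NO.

Candidates per position — 1:toulm {adjective,verb}; 2:toigaa {verb,noun}; 3:toigaa {verb,noun}; 4:spunt {adjective}; 5:toulm {adjective,verb}; 6:breislee {verb}; 7:stei {adjective}; 8:breislee {verb}; 9:rilm {noun}; 10:kria {noun}.
One satisfying assignment: verb noun noun adjective adjective verb adjective verb noun noun.
Verifying each rule — rule 1 holds; rule 2 holds; rule 3 holds; rule 4 holds.

YES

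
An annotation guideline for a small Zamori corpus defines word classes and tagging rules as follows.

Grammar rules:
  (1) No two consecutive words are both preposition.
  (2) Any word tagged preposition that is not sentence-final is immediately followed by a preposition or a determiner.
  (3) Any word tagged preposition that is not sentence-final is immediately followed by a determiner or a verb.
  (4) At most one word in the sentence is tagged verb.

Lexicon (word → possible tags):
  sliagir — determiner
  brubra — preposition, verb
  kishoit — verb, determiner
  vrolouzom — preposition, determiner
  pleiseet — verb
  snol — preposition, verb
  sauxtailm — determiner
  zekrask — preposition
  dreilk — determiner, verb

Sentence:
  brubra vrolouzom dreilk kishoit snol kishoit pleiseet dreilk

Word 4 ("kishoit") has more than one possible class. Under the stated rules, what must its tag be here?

determiner

Candidates per position — 1:brubra {preposition,verb}; 2:vrolouzom {preposition,determiner}; 3:dreilk {determiner,verb}; 4:kishoit {verb,determiner}; 5:snol {preposition,verb}; 6:kishoit {verb,determiner}; 7:pleiseet {verb}; 8:dreilk {determiner,verb}.
Word 1 cannot be verb — rule 4 would then fail for every completion. It is preposition.
Word 2 cannot be preposition — rule 1 would then fail for every completion. It is determiner.
Word 3 cannot be verb — rule 4 would then fail for every completion. It is determiner.
Word 4 cannot be verb — rule 4 would then fail for every completion. It is determiner.
Word 5 cannot be verb — rule 4 would then fail for every completion. It is preposition.
Word 6 cannot be verb — rule 2 would then fail for every completion. It is determiner.
Word 8 cannot be verb — rule 4 would then fail for every completion. It is determiner.
That leaves exactly one tagging: preposition determiner determiner determiner preposition determiner verb determiner.
Check: rule 1 ok; rule 2 ok; rule 3 ok; rule 4 ok.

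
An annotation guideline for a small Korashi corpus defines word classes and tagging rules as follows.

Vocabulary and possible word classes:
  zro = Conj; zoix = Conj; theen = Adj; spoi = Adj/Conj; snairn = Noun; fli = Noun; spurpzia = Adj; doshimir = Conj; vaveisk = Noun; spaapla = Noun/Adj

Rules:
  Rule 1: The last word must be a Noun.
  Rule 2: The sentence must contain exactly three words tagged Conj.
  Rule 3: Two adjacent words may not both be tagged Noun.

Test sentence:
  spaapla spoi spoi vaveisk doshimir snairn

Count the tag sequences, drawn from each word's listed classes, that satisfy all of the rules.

2

Candidates per position — 1:spaapla {Noun,Adj}; 2:spoi {Adj,Conj}; 3:spoi {Adj,Conj}; 4:vaveisk {Noun}; 5:doshimir {Conj}; 6:snairn {Noun}.
There are 8 candidate sequences in total.
The sequences that satisfy every rule: Noun Conj Conj Noun Conj Noun; Adj Conj Conj Noun Conj Noun.
Count = 2.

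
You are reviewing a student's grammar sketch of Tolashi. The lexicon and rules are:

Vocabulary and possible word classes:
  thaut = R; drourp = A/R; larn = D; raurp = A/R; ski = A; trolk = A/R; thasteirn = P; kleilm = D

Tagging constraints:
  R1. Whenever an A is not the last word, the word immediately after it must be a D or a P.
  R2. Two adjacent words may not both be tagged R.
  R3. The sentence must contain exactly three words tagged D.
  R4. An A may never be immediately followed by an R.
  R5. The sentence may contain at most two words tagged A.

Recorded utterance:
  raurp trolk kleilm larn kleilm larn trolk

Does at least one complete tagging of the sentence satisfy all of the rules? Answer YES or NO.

Candidates per position — 1:raurp {A,R}; 2:trolk {A,R}; 3:kleilm {D}; 4:larn {D}; 5:kleilm {D}; 6:larn {D}; 7:trolk {A,R}.
Rule 3 cannot be satisfied by any choice of tags from the lexicon.
So there is no consistent tagging.

NO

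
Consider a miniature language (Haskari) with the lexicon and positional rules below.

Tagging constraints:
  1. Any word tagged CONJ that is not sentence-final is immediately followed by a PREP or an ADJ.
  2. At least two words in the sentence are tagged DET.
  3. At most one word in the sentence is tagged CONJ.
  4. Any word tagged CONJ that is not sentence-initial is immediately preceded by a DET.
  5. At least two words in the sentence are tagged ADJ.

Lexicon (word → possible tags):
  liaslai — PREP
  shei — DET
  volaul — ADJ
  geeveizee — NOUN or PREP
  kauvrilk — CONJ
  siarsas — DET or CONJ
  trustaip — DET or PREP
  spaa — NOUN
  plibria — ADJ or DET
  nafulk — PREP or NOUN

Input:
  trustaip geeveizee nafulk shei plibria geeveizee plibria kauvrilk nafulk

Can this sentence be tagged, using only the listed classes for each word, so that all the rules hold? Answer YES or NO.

Candidates per position — 1:trustaip {DET,PREP}; 2:geeveizee {NOUN,PREP}; 3:nafulk {PREP,NOUN}; 4:shei {DET}; 5:plibria {ADJ,DET}; 6:geeveizee {NOUN,PREP}; 7:plibria {ADJ,DET}; 8:kauvrilk {CONJ}; 9:nafulk {PREP,NOUN}.
Every candidate sequence violates at least one rule; no consistent tagging exists.

NO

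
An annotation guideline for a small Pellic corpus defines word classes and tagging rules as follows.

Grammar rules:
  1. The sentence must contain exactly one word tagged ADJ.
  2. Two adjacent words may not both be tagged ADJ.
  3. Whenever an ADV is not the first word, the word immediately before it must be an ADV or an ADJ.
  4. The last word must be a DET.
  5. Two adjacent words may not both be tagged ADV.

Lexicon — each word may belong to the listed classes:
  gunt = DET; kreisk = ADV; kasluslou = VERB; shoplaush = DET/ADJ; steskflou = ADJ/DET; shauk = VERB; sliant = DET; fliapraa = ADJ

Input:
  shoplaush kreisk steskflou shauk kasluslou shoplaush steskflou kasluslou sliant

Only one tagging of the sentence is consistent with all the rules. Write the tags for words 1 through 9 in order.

ADJ ADV DET VERB VERB DET DET VERB DET

Candidates per position — 1:shoplaush {DET,ADJ}; 2:kreisk {ADV}; 3:steskflou {ADJ,DET}; 4:shauk {VERB}; 5:kasluslou {VERB}; 6:shoplaush {DET,ADJ}; 7:steskflou {ADJ,DET}; 8:kasluslou {VERB}; 9:sliant {DET}.
Position 1: DET is ruled out by rule 3; that leaves ADJ.
Position 3: ADJ is ruled out by rule 1; that leaves DET.
Position 6: ADJ is ruled out by rule 1; that leaves DET.
Position 7: ADJ is ruled out by rule 1; that leaves DET.
The unique satisfying tagging is: ADJ ADV DET VERB VERB DET DET VERB DET.
Checking: rule 1 holds; rule 2 holds; rule 3 holds; rule 4 holds; rule 5 holds.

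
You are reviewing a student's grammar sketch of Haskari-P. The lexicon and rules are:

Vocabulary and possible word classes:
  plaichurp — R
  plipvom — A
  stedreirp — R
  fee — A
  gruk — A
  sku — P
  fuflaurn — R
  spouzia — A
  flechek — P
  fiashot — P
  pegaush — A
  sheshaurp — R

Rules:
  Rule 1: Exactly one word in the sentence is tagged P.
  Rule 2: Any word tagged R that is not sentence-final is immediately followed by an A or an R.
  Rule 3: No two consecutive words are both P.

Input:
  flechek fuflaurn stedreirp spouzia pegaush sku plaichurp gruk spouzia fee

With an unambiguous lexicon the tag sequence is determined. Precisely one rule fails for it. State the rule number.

1

Fixed tagging: P R R A A P R A A A.
Applying the rules: R1 fail, R2 pass, R3 pass.
Only rule 1 fails.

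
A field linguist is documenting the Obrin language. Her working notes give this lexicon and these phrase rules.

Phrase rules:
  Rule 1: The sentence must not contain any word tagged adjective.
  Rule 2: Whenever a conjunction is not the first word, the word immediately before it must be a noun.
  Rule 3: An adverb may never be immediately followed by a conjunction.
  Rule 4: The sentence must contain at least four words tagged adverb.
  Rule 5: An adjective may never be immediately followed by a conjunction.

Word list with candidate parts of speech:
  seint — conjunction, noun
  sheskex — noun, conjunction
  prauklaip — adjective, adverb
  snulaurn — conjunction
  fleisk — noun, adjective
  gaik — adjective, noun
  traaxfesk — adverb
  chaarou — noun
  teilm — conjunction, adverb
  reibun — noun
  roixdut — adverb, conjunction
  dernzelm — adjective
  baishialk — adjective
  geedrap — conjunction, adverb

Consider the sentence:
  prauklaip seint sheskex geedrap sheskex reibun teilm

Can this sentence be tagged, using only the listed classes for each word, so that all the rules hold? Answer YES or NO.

NO

Candidates per position — 1:prauklaip {adjective,adverb}; 2:seint {conjunction,noun}; 3:sheskex {noun,conjunction}; 4:geedrap {conjunction,adverb}; 5:sheskex {noun,conjunction}; 6:reibun {noun}; 7:teilm {conjunction,adverb}.
Rule 4 cannot be satisfied by any choice of tags from the lexicon.
So there is no consistent tagging.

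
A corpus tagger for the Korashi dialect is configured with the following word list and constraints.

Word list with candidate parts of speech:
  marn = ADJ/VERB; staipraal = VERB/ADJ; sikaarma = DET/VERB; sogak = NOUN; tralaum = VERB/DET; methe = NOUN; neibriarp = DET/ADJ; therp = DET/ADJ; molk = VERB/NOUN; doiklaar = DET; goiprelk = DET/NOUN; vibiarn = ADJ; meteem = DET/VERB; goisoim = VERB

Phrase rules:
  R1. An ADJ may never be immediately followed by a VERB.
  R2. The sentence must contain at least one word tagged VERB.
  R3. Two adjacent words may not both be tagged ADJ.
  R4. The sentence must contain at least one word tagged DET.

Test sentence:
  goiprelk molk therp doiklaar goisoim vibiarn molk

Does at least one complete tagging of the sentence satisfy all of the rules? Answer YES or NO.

Candidates per position — 1:goiprelk {DET,NOUN}; 2:molk {VERB,NOUN}; 3:therp {DET,ADJ}; 4:doiklaar {DET}; 5:goisoim {VERB}; 6:vibiarn {ADJ}; 7:molk {VERB,NOUN}.
One satisfying assignment: NOUN VERB DET DET VERB ADJ NOUN.
Verifying each rule — rule 1 ok; rule 2 ok; rule 3 ok; rule 4 ok.

YES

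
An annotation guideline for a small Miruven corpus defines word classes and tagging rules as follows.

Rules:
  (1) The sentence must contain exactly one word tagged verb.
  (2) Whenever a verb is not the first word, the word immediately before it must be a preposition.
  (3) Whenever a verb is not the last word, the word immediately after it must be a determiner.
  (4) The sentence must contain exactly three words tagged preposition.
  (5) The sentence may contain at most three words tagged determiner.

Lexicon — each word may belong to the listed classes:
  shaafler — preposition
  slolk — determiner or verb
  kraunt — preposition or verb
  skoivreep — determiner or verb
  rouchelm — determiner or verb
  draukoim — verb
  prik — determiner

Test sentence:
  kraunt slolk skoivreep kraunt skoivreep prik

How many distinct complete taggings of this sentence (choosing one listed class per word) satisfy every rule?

0

Candidates per position — 1:kraunt {preposition,verb}; 2:slolk {determiner,verb}; 3:skoivreep {determiner,verb}; 4:kraunt {preposition,verb}; 5:skoivreep {determiner,verb}; 6:prik {determiner}.
There are 32 candidate sequences in total.
Rule 4 cannot be satisfied by any choice of tags from the lexicon.
So there is no consistent tagging.
Count = 0.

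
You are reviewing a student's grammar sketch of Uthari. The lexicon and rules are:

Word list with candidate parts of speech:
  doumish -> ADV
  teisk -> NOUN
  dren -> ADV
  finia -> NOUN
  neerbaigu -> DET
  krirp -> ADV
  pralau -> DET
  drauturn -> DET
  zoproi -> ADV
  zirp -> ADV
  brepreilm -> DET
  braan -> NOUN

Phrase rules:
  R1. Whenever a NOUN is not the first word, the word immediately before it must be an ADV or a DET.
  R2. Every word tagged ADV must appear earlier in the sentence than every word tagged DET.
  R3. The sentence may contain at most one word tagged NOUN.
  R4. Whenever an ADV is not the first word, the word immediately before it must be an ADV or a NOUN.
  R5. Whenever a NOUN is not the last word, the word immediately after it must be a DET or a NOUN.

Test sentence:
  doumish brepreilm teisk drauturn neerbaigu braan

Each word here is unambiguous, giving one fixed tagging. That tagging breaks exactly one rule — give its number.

3

Fixed tagging: ADV DET NOUN DET DET NOUN.
Rule check: R1 ✓, R2 ✓, R3 ✗, R4 ✓, R5 ✓.
Only rule 3 fails.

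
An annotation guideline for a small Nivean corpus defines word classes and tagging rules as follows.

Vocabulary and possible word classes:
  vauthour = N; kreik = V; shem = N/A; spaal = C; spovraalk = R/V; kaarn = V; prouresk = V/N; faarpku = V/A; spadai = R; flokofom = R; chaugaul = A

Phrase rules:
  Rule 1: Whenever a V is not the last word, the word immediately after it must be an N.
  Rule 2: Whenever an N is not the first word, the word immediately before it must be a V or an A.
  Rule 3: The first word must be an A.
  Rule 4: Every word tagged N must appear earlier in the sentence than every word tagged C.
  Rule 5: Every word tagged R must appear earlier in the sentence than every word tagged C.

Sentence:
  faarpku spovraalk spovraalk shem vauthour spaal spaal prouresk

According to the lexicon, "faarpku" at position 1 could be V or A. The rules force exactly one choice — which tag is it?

Candidates per position — 1:faarpku {V,A}; 2:spovraalk {R,V}; 3:spovraalk {R,V}; 4:shem {N,A}; 5:vauthour {N}; 6:spaal {C}; 7:spaal {C}; 8:prouresk {V,N}.
Position 1: V is ruled out by rule 1; that leaves A.
Position 2: V is ruled out by rule 1; that leaves R.
Position 4: N is ruled out by rule 2; that leaves A.
Position 8: N is ruled out by rule 2; that leaves V.
Position 3: V is ruled out by rule 1; that leaves R.
That leaves exactly one tagging: A R R A N C C V.
Verifying each rule — rule 1 satisfied; rule 2 satisfied; rule 3 satisfied; rule 4 satisfied; rule 5 satisfied.

A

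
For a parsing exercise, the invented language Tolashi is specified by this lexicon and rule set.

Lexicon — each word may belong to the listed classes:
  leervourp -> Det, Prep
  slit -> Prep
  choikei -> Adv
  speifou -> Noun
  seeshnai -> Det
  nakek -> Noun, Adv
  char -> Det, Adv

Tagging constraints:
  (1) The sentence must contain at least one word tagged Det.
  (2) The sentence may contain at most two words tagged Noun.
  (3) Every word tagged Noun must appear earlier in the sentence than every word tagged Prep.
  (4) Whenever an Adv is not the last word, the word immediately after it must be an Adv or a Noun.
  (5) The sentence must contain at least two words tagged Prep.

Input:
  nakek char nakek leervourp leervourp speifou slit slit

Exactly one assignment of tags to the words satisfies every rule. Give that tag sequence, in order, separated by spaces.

Adv Adv Noun Det Det Noun Prep Prep

Candidates per position — 1:nakek {Noun,Adv}; 2:char {Det,Adv}; 3:nakek {Noun,Adv}; 4:leervourp {Det,Prep}; 5:leervourp {Det,Prep}; 6:speifou {Noun}; 7:slit {Prep}; 8:slit {Prep}.
Position 3: Adv is ruled out by rule 4; that leaves Noun.
Position 4: Prep is ruled out by rule 3; that leaves Det.
Position 5: Prep is ruled out by rule 3; that leaves Det.
Position 1: Noun is ruled out by rule 2; that leaves Adv.
Position 2: Det is ruled out by rule 4; that leaves Adv.
That leaves exactly one tagging: Adv Adv Noun Det Det Noun Prep Prep.
Check: rule 1 ✓; rule 2 ✓; rule 3 ✓; rule 4 ✓; rule 5 ✓.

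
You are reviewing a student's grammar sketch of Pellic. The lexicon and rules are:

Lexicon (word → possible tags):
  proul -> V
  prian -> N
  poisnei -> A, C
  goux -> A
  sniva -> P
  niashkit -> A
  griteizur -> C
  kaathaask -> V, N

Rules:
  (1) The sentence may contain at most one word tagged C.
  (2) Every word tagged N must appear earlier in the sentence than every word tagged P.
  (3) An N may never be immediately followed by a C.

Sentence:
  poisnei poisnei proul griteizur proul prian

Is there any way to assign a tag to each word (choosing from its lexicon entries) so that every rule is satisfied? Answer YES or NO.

YES

Candidates per position — 1:poisnei {A,C}; 2:poisnei {A,C}; 3:proul {V}; 4:griteizur {C}; 5:proul {V}; 6:prian {N}.
One satisfying assignment: A A V C V N.
Rule-by-rule: rule 1 ✓; rule 2 ✓; rule 3 ✓.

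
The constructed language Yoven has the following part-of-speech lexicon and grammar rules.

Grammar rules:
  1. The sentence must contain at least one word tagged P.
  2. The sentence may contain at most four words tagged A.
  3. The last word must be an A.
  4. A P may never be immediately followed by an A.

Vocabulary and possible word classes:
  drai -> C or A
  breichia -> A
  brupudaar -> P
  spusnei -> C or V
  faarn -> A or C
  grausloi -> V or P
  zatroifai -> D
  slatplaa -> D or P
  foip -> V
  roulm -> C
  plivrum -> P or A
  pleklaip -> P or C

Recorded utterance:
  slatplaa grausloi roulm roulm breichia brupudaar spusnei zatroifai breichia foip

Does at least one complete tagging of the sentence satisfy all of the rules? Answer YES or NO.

Candidates per position — 1:slatplaa {D,P}; 2:grausloi {V,P}; 3:roulm {C}; 4:roulm {C}; 5:breichia {A}; 6:brupudaar {P}; 7:spusnei {C,V}; 8:zatroifai {D}; 9:breichia {A}; 10:foip {V}.
Rule 3 cannot be satisfied by any choice of tags from the lexicon.
So there is no consistent tagging.

NO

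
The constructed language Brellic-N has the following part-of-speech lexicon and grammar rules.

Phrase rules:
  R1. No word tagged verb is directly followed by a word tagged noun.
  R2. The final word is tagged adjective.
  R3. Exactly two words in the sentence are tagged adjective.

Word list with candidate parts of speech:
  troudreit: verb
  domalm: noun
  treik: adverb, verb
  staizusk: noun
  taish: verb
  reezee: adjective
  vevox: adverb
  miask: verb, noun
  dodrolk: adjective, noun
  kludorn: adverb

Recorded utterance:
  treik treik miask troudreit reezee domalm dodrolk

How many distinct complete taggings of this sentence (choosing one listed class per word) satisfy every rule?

Candidates per position — 1:treik {adverb,verb}; 2:treik {adverb,verb}; 3:miask {verb,noun}; 4:troudreit {verb}; 5:reezee {adjective}; 6:domalm {noun}; 7:dodrolk {adjective,noun}.
There are 16 candidate sequences in total.
Checking each against the rules leaves 6 sequences.
Count = 6.

6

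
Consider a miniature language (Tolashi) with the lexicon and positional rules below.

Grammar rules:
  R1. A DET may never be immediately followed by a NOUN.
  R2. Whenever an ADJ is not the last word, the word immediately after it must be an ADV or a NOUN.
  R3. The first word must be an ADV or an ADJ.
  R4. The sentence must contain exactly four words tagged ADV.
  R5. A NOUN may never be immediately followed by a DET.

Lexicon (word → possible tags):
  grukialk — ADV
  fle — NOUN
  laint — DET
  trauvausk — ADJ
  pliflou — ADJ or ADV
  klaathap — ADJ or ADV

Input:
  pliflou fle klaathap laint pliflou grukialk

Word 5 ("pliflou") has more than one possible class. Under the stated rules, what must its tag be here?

Candidates per position — 1:pliflou {ADJ,ADV}; 2:fle {NOUN}; 3:klaathap {ADJ,ADV}; 4:laint {DET}; 5:pliflou {ADJ,ADV}; 6:grukialk {ADV}.
Position 1: ADJ is ruled out by rule 4; that leaves ADV.
Position 3: ADJ is ruled out by rule 2; that leaves ADV.
Position 5: ADJ is ruled out by rule 4; that leaves ADV.
That leaves exactly one tagging: ADV NOUN ADV DET ADV ADV.
Verifying each rule — rule 1 satisfied; rule 2 satisfied; rule 3 satisfied; rule 4 satisfied; rule 5 satisfied.

ADV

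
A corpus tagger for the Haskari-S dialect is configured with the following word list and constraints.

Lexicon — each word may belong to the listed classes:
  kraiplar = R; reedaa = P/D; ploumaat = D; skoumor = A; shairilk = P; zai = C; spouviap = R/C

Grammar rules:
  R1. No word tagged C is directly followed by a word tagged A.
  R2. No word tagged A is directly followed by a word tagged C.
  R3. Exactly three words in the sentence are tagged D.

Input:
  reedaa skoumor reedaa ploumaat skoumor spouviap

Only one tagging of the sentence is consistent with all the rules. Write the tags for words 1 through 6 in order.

Candidates per position — 1:reedaa {P,D}; 2:skoumor {A}; 3:reedaa {P,D}; 4:ploumaat {D}; 5:skoumor {A}; 6:spouviap {R,C}.
Word 1 cannot be P — rule 3 would then fail for every completion. It is D.
Word 3 cannot be P — rule 3 would then fail for every completion. It is D.
Word 6 cannot be C — rule 2 would then fail for every completion. It is R.
The only consistent sequence is: D A D D A R.
Verifying each rule — rule 1 satisfied; rule 2 satisfied; rule 3 satisfied.

D A D D A R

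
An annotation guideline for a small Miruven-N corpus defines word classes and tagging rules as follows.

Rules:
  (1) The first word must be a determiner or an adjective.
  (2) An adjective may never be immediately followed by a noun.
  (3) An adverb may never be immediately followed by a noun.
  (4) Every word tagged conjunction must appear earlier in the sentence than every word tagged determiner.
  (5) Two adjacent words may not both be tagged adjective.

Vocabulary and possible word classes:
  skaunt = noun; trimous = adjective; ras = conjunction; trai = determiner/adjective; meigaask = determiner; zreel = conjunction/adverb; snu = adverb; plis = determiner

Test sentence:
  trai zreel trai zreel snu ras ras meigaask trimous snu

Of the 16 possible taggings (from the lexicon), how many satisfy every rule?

Candidates per position — 1:trai {determiner,adjective}; 2:zreel {conjunction,adverb}; 3:trai {determiner,adjective}; 4:zreel {conjunction,adverb}; 5:snu {adverb}; 6:ras {conjunction}; 7:ras {conjunction}; 8:meigaask {determiner}; 9:trimous {adjective}; 10:snu {adverb}.
There are 16 candidate sequences in total.
The sequences that satisfy every rule: adjective conjunction adjective conjunction adverb conjunction conjunction determiner adjective adverb; adjective conjunction adjective adverb adverb conjunction conjunction determiner adjective adverb; adjective adverb adjective conjunction adverb conjunction conjunction determiner adjective adverb; adjective adverb adjective adverb adverb conjunction conjunction determiner adjective adverb.
Count = 4.

4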